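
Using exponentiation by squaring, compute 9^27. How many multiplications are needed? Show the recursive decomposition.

Computing 9^27 by squaring (build up from 9^1; each line after the first costs one multiplication):

9^1 = 9
9^2 = (9^1)^2 = 9^2 = 81
9^3 = 9 * 9^2 = 9 * 81 = 729
9^6 = (9^3)^2 = 729^2 = 531441
9^12 = (9^6)^2 = 531441^2 = 282429536481
9^13 = 9 * 9^12 = 9 * 282429536481 = 2541865828329
9^26 = (9^13)^2 = 2541865828329^2 = 6461081889226673298932241
9^27 = 9 * 9^26 = 9 * 6461081889226673298932241 = 58149737003040059690390169

Result: 58149737003040059690390169
Multiplications needed: 7 (7 lines after 9^1)

9^27 = 58149737003040059690390169. Using exponentiation by squaring, this requires 7 multiplications. The key idea: if the exponent is even, square the half-power; if odd, multiply by the base once.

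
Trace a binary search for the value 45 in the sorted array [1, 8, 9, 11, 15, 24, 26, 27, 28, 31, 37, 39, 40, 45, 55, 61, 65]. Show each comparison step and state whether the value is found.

Binary search for 45 in [1, 8, 9, 11, 15, 24, 26, 27, 28, 31, 37, 39, 40, 45, 55, 61, 65]:

lo=0, hi=16, mid=8, arr[mid]=28 -> 28 < 45, search right half
lo=9, hi=16, mid=12, arr[mid]=40 -> 40 < 45, search right half
lo=13, hi=16, mid=14, arr[mid]=55 -> 55 > 45, search left half
lo=13, hi=13, mid=13, arr[mid]=45 -> Found target at index 13!

Binary search finds 45 at index 13 after 4 comparisons. The search repeatedly halves the search space by comparing with the middle element.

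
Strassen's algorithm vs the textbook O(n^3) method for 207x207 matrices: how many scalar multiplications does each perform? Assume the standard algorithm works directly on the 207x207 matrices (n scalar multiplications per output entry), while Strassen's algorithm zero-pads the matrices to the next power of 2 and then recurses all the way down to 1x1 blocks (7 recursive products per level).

Matrix multiplication for 207x207 matrices:

Strassen's algorithm requires power-of-2 dimensions. Pad 207x207 to 256x256 (next power of 2).

Standard algorithm: 207^3 = 8869743 multiplications
Strassen's algorithm: 7^(log2(256)) = 7^8 = 5764801 multiplications
Savings: 8869743 - 5764801 = 3104942 multiplications

Standard: 8869743 multiplications (207^3). Strassen: 5764801 multiplications (7^8, after padding to 256x256). Strassen reduces 8 recursive multiplications to 7 at each level.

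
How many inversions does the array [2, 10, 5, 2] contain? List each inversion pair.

Finding inversions in [2, 10, 5, 2]:

(1, 2): arr[1]=10 > arr[2]=5
(1, 3): arr[1]=10 > arr[3]=2
(2, 3): arr[2]=5 > arr[3]=2

Total inversions: 3

The array has 3 inversion(s): (1,2), (1,3), (2,3). Each pair (i,j) satisfies i < j and arr[i] > arr[j].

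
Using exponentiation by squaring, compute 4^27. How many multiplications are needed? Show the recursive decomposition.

Computing 4^27 by squaring (build up from 4^1; each line after the first costs one multiplication):

4^1 = 4
4^2 = (4^1)^2 = 4^2 = 16
4^3 = 4 * 4^2 = 4 * 16 = 64
4^6 = (4^3)^2 = 64^2 = 4096
4^12 = (4^6)^2 = 4096^2 = 16777216
4^13 = 4 * 4^12 = 4 * 16777216 = 67108864
4^26 = (4^13)^2 = 67108864^2 = 4503599627370496
4^27 = 4 * 4^26 = 4 * 4503599627370496 = 18014398509481984

Result: 18014398509481984
Multiplications needed: 7 (7 lines after 4^1)

4^27 = 18014398509481984. Using exponentiation by squaring, this requires 7 multiplications. The key idea: if the exponent is even, square the half-power; if odd, multiply by the base once.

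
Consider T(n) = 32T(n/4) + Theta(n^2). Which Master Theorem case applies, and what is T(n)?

Master Theorem for T(n) = 32T(n/4) + O(n^2):

a = 32, b = 4, c = 2
log_b(a) = log_4(32) = 2.5000

Case 1: c = 2 < log_4(32) = 2.5000
T(n) = O(n^(log_4 32))

For T(n) = 32T(n/4) + O(n^2): log_4(32) = 2.5000. This is Case 1 of the Master Theorem (c < log_b(a), work dominated by leaves), giving O(n^(log_4 32)).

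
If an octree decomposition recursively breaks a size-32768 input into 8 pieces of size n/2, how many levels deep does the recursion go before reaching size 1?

For divide and conquer with division factor 2:

Problem sizes at each level:
Level 0: 32768
Level 1: 16384
Level 2: 8192
Level 3: 4096
Level 4: 2048
Level 5: 1024
Level 6: 512
Level 7: 256
Level 8: 128
Level 9: 64
Level 10: 32
Level 11: 16
Level 12: 8
Level 13: 4
Level 14: 2
Level 15: 1

The root is level 0 and the size-1 base case is level 15 (the tree spans levels 0 through 15, i.e. 16 levels counting the root), so the depth is the number of divisions: log_2(32768) = 15

The recursion tree depth is log_2(32768) = 15. At each level, the problem size is divided by 2, so it takes 15 divisions to reduce to a base case of size 1. The algorithm makes 8 recursive calls at each level.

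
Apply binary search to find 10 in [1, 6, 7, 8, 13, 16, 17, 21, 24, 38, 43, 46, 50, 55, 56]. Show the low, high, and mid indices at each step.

Binary search for 10 in [1, 6, 7, 8, 13, 16, 17, 21, 24, 38, 43, 46, 50, 55, 56]:

lo=0, hi=14, mid=7, arr[mid]=21 -> 21 > 10, search left half
lo=0, hi=6, mid=3, arr[mid]=8 -> 8 < 10, search right half
lo=4, hi=6, mid=5, arr[mid]=16 -> 16 > 10, search left half
lo=4, hi=4, mid=4, arr[mid]=13 -> 13 > 10, search left half
lo=4 > hi=3, target 10 not found

Binary search determines that 10 is not in the array after 4 comparisons. The search space was exhausted without finding the target.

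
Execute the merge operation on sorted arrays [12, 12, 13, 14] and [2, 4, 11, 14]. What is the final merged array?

Merging process:

Compare 12 vs 2: take 2 from right. Merged: [2]
Compare 12 vs 4: take 4 from right. Merged: [2, 4]
Compare 12 vs 11: take 11 from right. Merged: [2, 4, 11]
Compare 12 vs 14: take 12 from left. Merged: [2, 4, 11, 12]
Compare 12 vs 14: take 12 from left. Merged: [2, 4, 11, 12, 12]
Compare 13 vs 14: take 13 from left. Merged: [2, 4, 11, 12, 12, 13]
Compare 14 vs 14: take 14 from left. Merged: [2, 4, 11, 12, 12, 13, 14]
Append remaining from right: [14]. Merged: [2, 4, 11, 12, 12, 13, 14, 14]

Final merged array: [2, 4, 11, 12, 12, 13, 14, 14]
Total comparisons: 7

The merged array is [2, 4, 11, 12, 12, 13, 14, 14], requiring 7 comparisons. The merge step runs in O(n) time where n is the total number of elements.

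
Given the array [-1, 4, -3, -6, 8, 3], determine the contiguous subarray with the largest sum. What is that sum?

Using Kadane's algorithm on [-1, 4, -3, -6, 8, 3]:

Scanning through the array:
Position 1 (value 4): max_ending_here = 4, max_so_far = 4
Position 2 (value -3): max_ending_here = 1, max_so_far = 4
Position 3 (value -6): max_ending_here = -5, max_so_far = 4
Position 4 (value 8): max_ending_here = 8, max_so_far = 8
Position 5 (value 3): max_ending_here = 11, max_so_far = 11

Maximum subarray: [8, 3]
Maximum sum: 11

The maximum subarray is [8, 3] with sum 11. This subarray runs from index 4 to index 5.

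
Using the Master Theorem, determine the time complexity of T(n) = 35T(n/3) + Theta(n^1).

Master Theorem for T(n) = 35T(n/3) + O(n^1):

a = 35, b = 3, c = 1
log_b(a) = log_3(35) = 3.2362

Case 1: c = 1 < log_3(35) = 3.2362
T(n) = O(n^(log_3 35))

For T(n) = 35T(n/3) + O(n^1): log_3(35) = 3.2362. This is Case 1 of the Master Theorem (c < log_b(a), work dominated by leaves), giving O(n^(log_3 35)).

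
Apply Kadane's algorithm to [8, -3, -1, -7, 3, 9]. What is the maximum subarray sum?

Using Kadane's algorithm on [8, -3, -1, -7, 3, 9]:

Scanning through the array:
Position 1 (value -3): max_ending_here = 5, max_so_far = 8
Position 2 (value -1): max_ending_here = 4, max_so_far = 8
Position 3 (value -7): max_ending_here = -3, max_so_far = 8
Position 4 (value 3): max_ending_here = 3, max_so_far = 8
Position 5 (value 9): max_ending_here = 12, max_so_far = 12

Maximum subarray: [3, 9]
Maximum sum: 12

The maximum subarray is [3, 9] with sum 12. This subarray runs from index 4 to index 5.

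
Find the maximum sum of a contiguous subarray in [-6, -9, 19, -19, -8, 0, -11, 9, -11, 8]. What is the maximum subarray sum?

Using Kadane's algorithm on [-6, -9, 19, -19, -8, 0, -11, 9, -11, 8]:

Scanning through the array:
Position 1 (value -9): max_ending_here = -9, max_so_far = -6
Position 2 (value 19): max_ending_here = 19, max_so_far = 19
Position 3 (value -19): max_ending_here = 0, max_so_far = 19
Position 4 (value -8): max_ending_here = -8, max_so_far = 19
Position 5 (value 0): max_ending_here = 0, max_so_far = 19
Position 6 (value -11): max_ending_here = -11, max_so_far = 19
Position 7 (value 9): max_ending_here = 9, max_so_far = 19
Position 8 (value -11): max_ending_here = -2, max_so_far = 19
Position 9 (value 8): max_ending_here = 8, max_so_far = 19

Maximum subarray: [19]
Maximum sum: 19

The maximum subarray is [19] with sum 19. This subarray runs from index 2 to index 2.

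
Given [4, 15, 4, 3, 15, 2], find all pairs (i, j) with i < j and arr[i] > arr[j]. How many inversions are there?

Finding inversions in [4, 15, 4, 3, 15, 2]:

(0, 3): arr[0]=4 > arr[3]=3
(0, 5): arr[0]=4 > arr[5]=2
(1, 2): arr[1]=15 > arr[2]=4
(1, 3): arr[1]=15 > arr[3]=3
(1, 5): arr[1]=15 > arr[5]=2
(2, 3): arr[2]=4 > arr[3]=3
(2, 5): arr[2]=4 > arr[5]=2
(3, 5): arr[3]=3 > arr[5]=2
(4, 5): arr[4]=15 > arr[5]=2

Total inversions: 9

The array has 9 inversion(s): (0,3), (0,5), (1,2), (1,3), (1,5), (2,3), (2,5), (3,5), (4,5). Each pair (i,j) satisfies i < j and arr[i] > arr[j].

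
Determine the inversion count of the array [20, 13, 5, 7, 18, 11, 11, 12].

Finding inversions in [20, 13, 5, 7, 18, 11, 11, 12]:

(0, 1): arr[0]=20 > arr[1]=13
(0, 2): arr[0]=20 > arr[2]=5
(0, 3): arr[0]=20 > arr[3]=7
(0, 4): arr[0]=20 > arr[4]=18
(0, 5): arr[0]=20 > arr[5]=11
(0, 6): arr[0]=20 > arr[6]=11
(0, 7): arr[0]=20 > arr[7]=12
(1, 2): arr[1]=13 > arr[2]=5
(1, 3): arr[1]=13 > arr[3]=7
(1, 5): arr[1]=13 > arr[5]=11
(1, 6): arr[1]=13 > arr[6]=11
(1, 7): arr[1]=13 > arr[7]=12
(4, 5): arr[4]=18 > arr[5]=11
(4, 6): arr[4]=18 > arr[6]=11
(4, 7): arr[4]=18 > arr[7]=12

Total inversions: 15

The array has 15 inversion(s): (0,1), (0,2), (0,3), (0,4), (0,5), (0,6), (0,7), (1,2), (1,3), (1,5), (1,6), (1,7), (4,5), (4,6), (4,7). Each pair (i,j) satisfies i < j and arr[i] > arr[j].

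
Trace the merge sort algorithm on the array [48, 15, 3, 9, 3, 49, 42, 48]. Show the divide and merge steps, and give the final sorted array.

Merge sort trace:

Split: [48, 15, 3, 9, 3, 49, 42, 48] -> [48, 15, 3, 9] and [3, 49, 42, 48]
  Split: [48, 15, 3, 9] -> [48, 15] and [3, 9]
    Split: [48, 15] -> [48] and [15]
    Merge: [48] + [15] -> [15, 48]
    Split: [3, 9] -> [3] and [9]
    Merge: [3] + [9] -> [3, 9]
  Merge: [15, 48] + [3, 9] -> [3, 9, 15, 48]
  Split: [3, 49, 42, 48] -> [3, 49] and [42, 48]
    Split: [3, 49] -> [3] and [49]
    Merge: [3] + [49] -> [3, 49]
    Split: [42, 48] -> [42] and [48]
    Merge: [42] + [48] -> [42, 48]
  Merge: [3, 49] + [42, 48] -> [3, 42, 48, 49]
Merge: [3, 9, 15, 48] + [3, 42, 48, 49] -> [3, 3, 9, 15, 42, 48, 48, 49]

Final sorted array: [3, 3, 9, 15, 42, 48, 48, 49]

The merge sort proceeds by recursively splitting the array and merging sorted halves.
After all merges, the sorted array is [3, 3, 9, 15, 42, 48, 48, 49].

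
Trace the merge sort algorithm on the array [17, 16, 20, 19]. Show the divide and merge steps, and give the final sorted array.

Merge sort trace:

Split: [17, 16, 20, 19] -> [17, 16] and [20, 19]
  Split: [17, 16] -> [17] and [16]
  Merge: [17] + [16] -> [16, 17]
  Split: [20, 19] -> [20] and [19]
  Merge: [20] + [19] -> [19, 20]
Merge: [16, 17] + [19, 20] -> [16, 17, 19, 20]

Final sorted array: [16, 17, 19, 20]

The merge sort proceeds by recursively splitting the array and merging sorted halves.
After all merges, the sorted array is [16, 17, 19, 20].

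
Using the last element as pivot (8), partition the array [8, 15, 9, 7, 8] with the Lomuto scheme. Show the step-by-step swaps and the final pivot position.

Lomuto partition with pivot = 8:

Initial array: [8, 15, 9, 7, 8]

arr[0]=8 <= 8: swap with position 0, array becomes [8, 15, 9, 7, 8]
arr[1]=15 > 8: no swap
arr[2]=9 > 8: no swap
arr[3]=7 <= 8: swap with position 1, array becomes [8, 7, 9, 15, 8]

Place pivot at position 2: [8, 7, 8, 15, 9]
Pivot position: 2

After partitioning with pivot 8, the array becomes [8, 7, 8, 15, 9]. The pivot is placed at index 2. All elements to the left of the pivot are <= 8, and all elements to the right are > 8.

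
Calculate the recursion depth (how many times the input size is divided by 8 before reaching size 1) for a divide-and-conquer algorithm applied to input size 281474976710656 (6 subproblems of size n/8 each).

For divide and conquer with division factor 8:

Problem sizes at each level:
Level 0: 281474976710656
Level 1: 35184372088832
Level 2: 4398046511104
Level 3: 549755813888
Level 4: 68719476736
Level 5: 8589934592
Level 6: 1073741824
Level 7: 134217728
Level 8: 16777216
Level 9: 2097152
Level 10: 262144
Level 11: 32768
Level 12: 4096
Level 13: 512
Level 14: 64
Level 15: 8
Level 16: 1

The root is level 0 and the size-1 base case is level 16 (the tree spans levels 0 through 16, i.e. 17 levels counting the root), so the depth is the number of divisions: log_8(281474976710656) = 16

The recursion tree depth is log_8(281474976710656) = 16. At each level, the problem size is divided by 8, so it takes 16 divisions to reduce to a base case of size 1. The algorithm makes 6 recursive calls at each level.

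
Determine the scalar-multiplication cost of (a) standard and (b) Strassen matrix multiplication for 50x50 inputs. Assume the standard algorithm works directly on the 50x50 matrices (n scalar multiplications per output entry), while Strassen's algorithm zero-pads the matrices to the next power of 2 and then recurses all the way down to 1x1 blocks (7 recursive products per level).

Matrix multiplication for 50x50 matrices:

Strassen's algorithm requires power-of-2 dimensions. Pad 50x50 to 64x64 (next power of 2).

Standard algorithm: 50^3 = 125000 multiplications
Strassen's algorithm: 7^(log2(64)) = 7^6 = 117649 multiplications
Savings: 125000 - 117649 = 7351 multiplications

Standard: 125000 multiplications (50^3). Strassen: 117649 multiplications (7^6, after padding to 64x64). Strassen reduces 8 recursive multiplications to 7 at each level.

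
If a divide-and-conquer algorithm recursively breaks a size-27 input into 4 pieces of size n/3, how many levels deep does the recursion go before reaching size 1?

For divide and conquer with division factor 3:

Problem sizes at each level:
Level 0: 27
Level 1: 9
Level 2: 3
Level 3: 1

The root is level 0 and the size-1 base case is level 3 (the tree spans levels 0 through 3, i.e. 4 levels counting the root), so the depth is the number of divisions: log_3(27) = 3

The recursion tree depth is log_3(27) = 3. At each level, the problem size is divided by 3, so it takes 3 divisions to reduce to a base case of size 1. The algorithm makes 4 recursive calls at each level.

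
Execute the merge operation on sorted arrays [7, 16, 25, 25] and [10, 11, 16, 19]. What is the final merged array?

Merging process:

Compare 7 vs 10: take 7 from left. Merged: [7]
Compare 16 vs 10: take 10 from right. Merged: [7, 10]
Compare 16 vs 11: take 11 from right. Merged: [7, 10, 11]
Compare 16 vs 16: take 16 from left. Merged: [7, 10, 11, 16]
Compare 25 vs 16: take 16 from right. Merged: [7, 10, 11, 16, 16]
Compare 25 vs 19: take 19 from right. Merged: [7, 10, 11, 16, 16, 19]
Append remaining from left: [25, 25]. Merged: [7, 10, 11, 16, 16, 19, 25, 25]

Final merged array: [7, 10, 11, 16, 16, 19, 25, 25]
Total comparisons: 6

The merged array is [7, 10, 11, 16, 16, 19, 25, 25], requiring 6 comparisons. The merge step runs in O(n) time where n is the total number of elements.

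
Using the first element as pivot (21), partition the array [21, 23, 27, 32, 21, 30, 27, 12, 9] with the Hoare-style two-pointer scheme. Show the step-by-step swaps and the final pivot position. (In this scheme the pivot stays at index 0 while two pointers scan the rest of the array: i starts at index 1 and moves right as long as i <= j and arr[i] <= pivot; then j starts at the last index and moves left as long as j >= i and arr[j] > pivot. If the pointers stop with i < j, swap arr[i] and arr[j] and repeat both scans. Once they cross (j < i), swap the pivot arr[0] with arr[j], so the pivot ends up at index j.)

Hoare-style two-pointer partition with pivot = 21:

Initial array: [21, 23, 27, 32, 21, 30, 27, 12, 9]

Pointers start at i = 1, j = 8.
i stops at index 1 (arr[1]=23 > 21), j stops at index 8 (arr[8]=9 <= 21): swap arr[1] and arr[8], array becomes [21, 9, 27, 32, 21, 30, 27, 12, 23]
i stops at index 2 (arr[2]=27 > 21), j stops at index 7 (arr[7]=12 <= 21): swap arr[2] and arr[7], array becomes [21, 9, 12, 32, 21, 30, 27, 27, 23]
i stops at index 3 (arr[3]=32 > 21), j stops at index 4 (arr[4]=21 <= 21): swap arr[3] and arr[4], array becomes [21, 9, 12, 21, 32, 30, 27, 27, 23]
i ends at 4, j ends at 3: the pointers have crossed (j < i), so scanning stops.

Swap pivot arr[0] with arr[3] to place pivot at position 3: [21, 9, 12, 21, 32, 30, 27, 27, 23]
Pivot position: 3

After partitioning with pivot 21, the array becomes [21, 9, 12, 21, 32, 30, 27, 27, 23]. The pivot is placed at index 3. All elements to the left of the pivot are <= 21, and all elements to the right are > 21.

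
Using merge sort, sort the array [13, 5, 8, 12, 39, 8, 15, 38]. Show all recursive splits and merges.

Merge sort trace:

Split: [13, 5, 8, 12, 39, 8, 15, 38] -> [13, 5, 8, 12] and [39, 8, 15, 38]
  Split: [13, 5, 8, 12] -> [13, 5] and [8, 12]
    Split: [13, 5] -> [13] and [5]
    Merge: [13] + [5] -> [5, 13]
    Split: [8, 12] -> [8] and [12]
    Merge: [8] + [12] -> [8, 12]
  Merge: [5, 13] + [8, 12] -> [5, 8, 12, 13]
  Split: [39, 8, 15, 38] -> [39, 8] and [15, 38]
    Split: [39, 8] -> [39] and [8]
    Merge: [39] + [8] -> [8, 39]
    Split: [15, 38] -> [15] and [38]
    Merge: [15] + [38] -> [15, 38]
  Merge: [8, 39] + [15, 38] -> [8, 15, 38, 39]
Merge: [5, 8, 12, 13] + [8, 15, 38, 39] -> [5, 8, 8, 12, 13, 15, 38, 39]

Final sorted array: [5, 8, 8, 12, 13, 15, 38, 39]

The merge sort proceeds by recursively splitting the array and merging sorted halves.
After all merges, the sorted array is [5, 8, 8, 12, 13, 15, 38, 39].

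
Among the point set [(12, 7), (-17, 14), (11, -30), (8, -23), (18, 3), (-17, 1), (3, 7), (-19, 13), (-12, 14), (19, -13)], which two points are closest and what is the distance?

Computing all pairwise distances among 10 points:

d((12, 7), (-17, 14)) = 29.8329
d((12, 7), (11, -30)) = 37.0135
d((12, 7), (8, -23)) = 30.2655
d((12, 7), (18, 3)) = 7.2111
d((12, 7), (-17, 1)) = 29.6142
d((12, 7), (3, 7)) = 9.0
d((12, 7), (-19, 13)) = 31.5753
d((12, 7), (-12, 14)) = 25.0
d((12, 7), (19, -13)) = 21.1896
d((-17, 14), (11, -30)) = 52.1536
d((-17, 14), (8, -23)) = 44.6542
d((-17, 14), (18, 3)) = 36.6879
d((-17, 14), (-17, 1)) = 13.0
d((-17, 14), (3, 7)) = 21.1896
d((-17, 14), (-19, 13)) = 2.2361 <-- minimum
d((-17, 14), (-12, 14)) = 5.0
d((-17, 14), (19, -13)) = 45.0
d((11, -30), (8, -23)) = 7.6158
d((11, -30), (18, 3)) = 33.7343
d((11, -30), (-17, 1)) = 41.7732
d((11, -30), (3, 7)) = 37.855
d((11, -30), (-19, 13)) = 52.4309
d((11, -30), (-12, 14)) = 49.6488
d((11, -30), (19, -13)) = 18.7883
d((8, -23), (18, 3)) = 27.8568
d((8, -23), (-17, 1)) = 34.6554
d((8, -23), (3, 7)) = 30.4138
d((8, -23), (-19, 13)) = 45.0
d((8, -23), (-12, 14)) = 42.0595
d((8, -23), (19, -13)) = 14.8661
d((18, 3), (-17, 1)) = 35.0571
d((18, 3), (3, 7)) = 15.5242
d((18, 3), (-19, 13)) = 38.3275
d((18, 3), (-12, 14)) = 31.9531
d((18, 3), (19, -13)) = 16.0312
d((-17, 1), (3, 7)) = 20.8806
d((-17, 1), (-19, 13)) = 12.1655
d((-17, 1), (-12, 14)) = 13.9284
d((-17, 1), (19, -13)) = 38.6264
d((3, 7), (-19, 13)) = 22.8035
d((3, 7), (-12, 14)) = 16.5529
d((3, 7), (19, -13)) = 25.6125
d((-19, 13), (-12, 14)) = 7.0711
d((-19, 13), (19, -13)) = 46.0435
d((-12, 14), (19, -13)) = 41.1096

Closest pair: (-17, 14) and (-19, 13) with distance 2.2361

The closest pair is (-17, 14) and (-19, 13) with Euclidean distance 2.2361. For 10 points, brute-force pairwise comparison is shown above. For large n, the divide-and-conquer algorithm (sort by x, recurse on halves, check the dividing strip) achieves O(n log n).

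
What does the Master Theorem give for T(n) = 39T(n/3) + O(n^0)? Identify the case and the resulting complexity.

Master Theorem for T(n) = 39T(n/3) + O(n^0):

a = 39, b = 3, c = 0
log_b(a) = log_3(39) = 3.3347

Case 1: c = 0 < log_3(39) = 3.3347
T(n) = O(n^(log_3 39))

For T(n) = 39T(n/3) + O(n^0): log_3(39) = 3.3347. This is Case 1 of the Master Theorem (c < log_b(a), work dominated by leaves), giving O(n^(log_3 39)).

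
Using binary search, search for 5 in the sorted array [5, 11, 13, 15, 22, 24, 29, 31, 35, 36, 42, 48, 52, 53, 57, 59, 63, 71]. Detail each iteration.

Binary search for 5 in [5, 11, 13, 15, 22, 24, 29, 31, 35, 36, 42, 48, 52, 53, 57, 59, 63, 71]:

lo=0, hi=17, mid=8, arr[mid]=35 -> 35 > 5, search left half
lo=0, hi=7, mid=3, arr[mid]=15 -> 15 > 5, search left half
lo=0, hi=2, mid=1, arr[mid]=11 -> 11 > 5, search left half
lo=0, hi=0, mid=0, arr[mid]=5 -> Found target at index 0!

Binary search finds 5 at index 0 after 4 comparisons. The search repeatedly halves the search space by comparing with the middle element.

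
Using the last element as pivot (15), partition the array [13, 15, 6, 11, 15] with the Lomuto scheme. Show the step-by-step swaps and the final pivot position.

Lomuto partition with pivot = 15:

Initial array: [13, 15, 6, 11, 15]

arr[0]=13 <= 15: swap with position 0, array becomes [13, 15, 6, 11, 15]
arr[1]=15 <= 15: swap with position 1, array becomes [13, 15, 6, 11, 15]
arr[2]=6 <= 15: swap with position 2, array becomes [13, 15, 6, 11, 15]
arr[3]=11 <= 15: swap with position 3, array becomes [13, 15, 6, 11, 15]

Place pivot at position 4: [13, 15, 6, 11, 15]
Pivot position: 4

After partitioning with pivot 15, the array becomes [13, 15, 6, 11, 15]. The pivot is placed at index 4. All elements to the left of the pivot are <= 15, and all elements to the right are > 15.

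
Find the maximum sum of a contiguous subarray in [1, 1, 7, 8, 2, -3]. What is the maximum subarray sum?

Using Kadane's algorithm on [1, 1, 7, 8, 2, -3]:

Scanning through the array:
Position 1 (value 1): max_ending_here = 2, max_so_far = 2
Position 2 (value 7): max_ending_here = 9, max_so_far = 9
Position 3 (value 8): max_ending_here = 17, max_so_far = 17
Position 4 (value 2): max_ending_here = 19, max_so_far = 19
Position 5 (value -3): max_ending_here = 16, max_so_far = 19

Maximum subarray: [1, 1, 7, 8, 2]
Maximum sum: 19

The maximum subarray is [1, 1, 7, 8, 2] with sum 19. This subarray runs from index 0 to index 4.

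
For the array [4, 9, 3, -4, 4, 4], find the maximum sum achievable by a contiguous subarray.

Using Kadane's algorithm on [4, 9, 3, -4, 4, 4]:

Scanning through the array:
Position 1 (value 9): max_ending_here = 13, max_so_far = 13
Position 2 (value 3): max_ending_here = 16, max_so_far = 16
Position 3 (value -4): max_ending_here = 12, max_so_far = 16
Position 4 (value 4): max_ending_here = 16, max_so_far = 16
Position 5 (value 4): max_ending_here = 20, max_so_far = 20

Maximum subarray: [4, 9, 3, -4, 4, 4]
Maximum sum: 20

The maximum subarray is [4, 9, 3, -4, 4, 4] with sum 20. This subarray runs from index 0 to index 5.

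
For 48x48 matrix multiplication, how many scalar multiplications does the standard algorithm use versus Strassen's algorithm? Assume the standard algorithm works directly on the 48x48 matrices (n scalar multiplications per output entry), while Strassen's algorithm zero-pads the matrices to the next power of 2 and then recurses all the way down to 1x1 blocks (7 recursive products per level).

Matrix multiplication for 48x48 matrices:

Strassen's algorithm requires power-of-2 dimensions. Pad 48x48 to 64x64 (next power of 2).

Standard algorithm: 48^3 = 110592 multiplications
Strassen's algorithm: 7^(log2(64)) = 7^6 = 117649 multiplications
Difference: 110592 - 117649 = -7057 (Strassen uses MORE here due to padding overhead — for small or just-over-power-of-2 n, padding can outweigh the per-level savings)

Standard: 110592 multiplications (48^3). Strassen: 117649 multiplications (7^6, after padding to 64x64). Strassen reduces 8 recursive multiplications to 7 at each level.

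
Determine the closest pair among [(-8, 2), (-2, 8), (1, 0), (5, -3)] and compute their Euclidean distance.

Computing all pairwise distances among 4 points:

d((-8, 2), (-2, 8)) = 8.4853
d((-8, 2), (1, 0)) = 9.2195
d((-8, 2), (5, -3)) = 13.9284
d((-2, 8), (1, 0)) = 8.544
d((-2, 8), (5, -3)) = 13.0384
d((1, 0), (5, -3)) = 5.0 <-- minimum

Closest pair: (1, 0) and (5, -3) with distance 5.0

The closest pair is (1, 0) and (5, -3) with Euclidean distance 5.0. For 4 points, brute-force pairwise comparison is shown above. For large n, the divide-and-conquer algorithm (sort by x, recurse on halves, check the dividing strip) achieves O(n log n).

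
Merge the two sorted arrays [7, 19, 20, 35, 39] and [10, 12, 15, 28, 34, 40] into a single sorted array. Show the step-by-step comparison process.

Merging process:

Compare 7 vs 10: take 7 from left. Merged: [7]
Compare 19 vs 10: take 10 from right. Merged: [7, 10]
Compare 19 vs 12: take 12 from right. Merged: [7, 10, 12]
Compare 19 vs 15: take 15 from right. Merged: [7, 10, 12, 15]
Compare 19 vs 28: take 19 from left. Merged: [7, 10, 12, 15, 19]
Compare 20 vs 28: take 20 from left. Merged: [7, 10, 12, 15, 19, 20]
Compare 35 vs 28: take 28 from right. Merged: [7, 10, 12, 15, 19, 20, 28]
Compare 35 vs 34: take 34 from right. Merged: [7, 10, 12, 15, 19, 20, 28, 34]
Compare 35 vs 40: take 35 from left. Merged: [7, 10, 12, 15, 19, 20, 28, 34, 35]
Compare 39 vs 40: take 39 from left. Merged: [7, 10, 12, 15, 19, 20, 28, 34, 35, 39]
Append remaining from right: [40]. Merged: [7, 10, 12, 15, 19, 20, 28, 34, 35, 39, 40]

Final merged array: [7, 10, 12, 15, 19, 20, 28, 34, 35, 39, 40]
Total comparisons: 10

The merged array is [7, 10, 12, 15, 19, 20, 28, 34, 35, 39, 40], requiring 10 comparisons. The merge step runs in O(n) time where n is the total number of elements.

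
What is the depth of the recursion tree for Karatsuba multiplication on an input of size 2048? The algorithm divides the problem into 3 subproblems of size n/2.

For divide and conquer with division factor 2:

Problem sizes at each level:
Level 0: 2048
Level 1: 1024
Level 2: 512
Level 3: 256
Level 4: 128
Level 5: 64
Level 6: 32
Level 7: 16
Level 8: 8
Level 9: 4
Level 10: 2
Level 11: 1

The root is level 0 and the size-1 base case is level 11 (the tree spans levels 0 through 11, i.e. 12 levels counting the root), so the depth is the number of divisions: log_2(2048) = 11

The recursion tree depth is log_2(2048) = 11. At each level, the problem size is divided by 2, so it takes 11 divisions to reduce to a base case of size 1. The algorithm makes 3 recursive calls at each level.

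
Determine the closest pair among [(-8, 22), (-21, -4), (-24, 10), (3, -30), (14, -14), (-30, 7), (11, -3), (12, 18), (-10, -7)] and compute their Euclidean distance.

Computing all pairwise distances among 9 points:

d((-8, 22), (-21, -4)) = 29.0689
d((-8, 22), (-24, 10)) = 20.0
d((-8, 22), (3, -30)) = 53.1507
d((-8, 22), (14, -14)) = 42.19
d((-8, 22), (-30, 7)) = 26.6271
d((-8, 22), (11, -3)) = 31.4006
d((-8, 22), (12, 18)) = 20.3961
d((-8, 22), (-10, -7)) = 29.0689
d((-21, -4), (-24, 10)) = 14.3178
d((-21, -4), (3, -30)) = 35.3836
d((-21, -4), (14, -14)) = 36.4005
d((-21, -4), (-30, 7)) = 14.2127
d((-21, -4), (11, -3)) = 32.0156
d((-21, -4), (12, 18)) = 39.6611
d((-21, -4), (-10, -7)) = 11.4018
d((-24, 10), (3, -30)) = 48.2597
d((-24, 10), (14, -14)) = 44.9444
d((-24, 10), (-30, 7)) = 6.7082 <-- minimum
d((-24, 10), (11, -3)) = 37.3363
d((-24, 10), (12, 18)) = 36.8782
d((-24, 10), (-10, -7)) = 22.0227
d((3, -30), (14, -14)) = 19.4165
d((3, -30), (-30, 7)) = 49.5782
d((3, -30), (11, -3)) = 28.1603
d((3, -30), (12, 18)) = 48.8365
d((3, -30), (-10, -7)) = 26.4197
d((14, -14), (-30, 7)) = 48.7545
d((14, -14), (11, -3)) = 11.4018
d((14, -14), (12, 18)) = 32.0624
d((14, -14), (-10, -7)) = 25.0
d((-30, 7), (11, -3)) = 42.2019
d((-30, 7), (12, 18)) = 43.4166
d((-30, 7), (-10, -7)) = 24.4131
d((11, -3), (12, 18)) = 21.0238
d((11, -3), (-10, -7)) = 21.3776
d((12, 18), (-10, -7)) = 33.3017

Closest pair: (-24, 10) and (-30, 7) with distance 6.7082

The closest pair is (-24, 10) and (-30, 7) with Euclidean distance 6.7082. For 9 points, brute-force pairwise comparison is shown above. For large n, the divide-and-conquer algorithm (sort by x, recurse on halves, check the dividing strip) achieves O(n log n).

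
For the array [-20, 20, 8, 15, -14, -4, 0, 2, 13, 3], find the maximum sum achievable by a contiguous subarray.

Using Kadane's algorithm on [-20, 20, 8, 15, -14, -4, 0, 2, 13, 3]:

Scanning through the array:
Position 1 (value 20): max_ending_here = 20, max_so_far = 20
Position 2 (value 8): max_ending_here = 28, max_so_far = 28
Position 3 (value 15): max_ending_here = 43, max_so_far = 43
Position 4 (value -14): max_ending_here = 29, max_so_far = 43
Position 5 (value -4): max_ending_here = 25, max_so_far = 43
Position 6 (value 0): max_ending_here = 25, max_so_far = 43
Position 7 (value 2): max_ending_here = 27, max_so_far = 43
Position 8 (value 13): max_ending_here = 40, max_so_far = 43
Position 9 (value 3): max_ending_here = 43, max_so_far = 43

Maximum subarray: [20, 8, 15]
Maximum sum: 43

The maximum subarray is [20, 8, 15] with sum 43. This subarray runs from index 1 to index 3.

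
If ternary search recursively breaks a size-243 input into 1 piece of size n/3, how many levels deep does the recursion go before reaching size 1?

For divide and conquer with division factor 3:

Problem sizes at each level:
Level 0: 243
Level 1: 81
Level 2: 27
Level 3: 9
Level 4: 3
Level 5: 1

The root is level 0 and the size-1 base case is level 5 (the tree spans levels 0 through 5, i.e. 6 levels counting the root), so the depth is the number of divisions: log_3(243) = 5

The recursion tree depth is log_3(243) = 5. At each level, the problem size is divided by 3, so it takes 5 divisions to reduce to a base case of size 1. The algorithm makes 1 recursive call at each level.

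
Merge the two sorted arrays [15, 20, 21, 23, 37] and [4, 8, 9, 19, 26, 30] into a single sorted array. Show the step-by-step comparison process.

Merging process:

Compare 15 vs 4: take 4 from right. Merged: [4]
Compare 15 vs 8: take 8 from right. Merged: [4, 8]
Compare 15 vs 9: take 9 from right. Merged: [4, 8, 9]
Compare 15 vs 19: take 15 from left. Merged: [4, 8, 9, 15]
Compare 20 vs 19: take 19 from right. Merged: [4, 8, 9, 15, 19]
Compare 20 vs 26: take 20 from left. Merged: [4, 8, 9, 15, 19, 20]
Compare 21 vs 26: take 21 from left. Merged: [4, 8, 9, 15, 19, 20, 21]
Compare 23 vs 26: take 23 from left. Merged: [4, 8, 9, 15, 19, 20, 21, 23]
Compare 37 vs 26: take 26 from right. Merged: [4, 8, 9, 15, 19, 20, 21, 23, 26]
Compare 37 vs 30: take 30 from right. Merged: [4, 8, 9, 15, 19, 20, 21, 23, 26, 30]
Append remaining from left: [37]. Merged: [4, 8, 9, 15, 19, 20, 21, 23, 26, 30, 37]

Final merged array: [4, 8, 9, 15, 19, 20, 21, 23, 26, 30, 37]
Total comparisons: 10

The merged array is [4, 8, 9, 15, 19, 20, 21, 23, 26, 30, 37], requiring 10 comparisons. The merge step runs in O(n) time where n is the total number of elements.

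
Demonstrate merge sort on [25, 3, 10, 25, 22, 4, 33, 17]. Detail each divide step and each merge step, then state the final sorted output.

Merge sort trace:

Split: [25, 3, 10, 25, 22, 4, 33, 17] -> [25, 3, 10, 25] and [22, 4, 33, 17]
  Split: [25, 3, 10, 25] -> [25, 3] and [10, 25]
    Split: [25, 3] -> [25] and [3]
    Merge: [25] + [3] -> [3, 25]
    Split: [10, 25] -> [10] and [25]
    Merge: [10] + [25] -> [10, 25]
  Merge: [3, 25] + [10, 25] -> [3, 10, 25, 25]
  Split: [22, 4, 33, 17] -> [22, 4] and [33, 17]
    Split: [22, 4] -> [22] and [4]
    Merge: [22] + [4] -> [4, 22]
    Split: [33, 17] -> [33] and [17]
    Merge: [33] + [17] -> [17, 33]
  Merge: [4, 22] + [17, 33] -> [4, 17, 22, 33]
Merge: [3, 10, 25, 25] + [4, 17, 22, 33] -> [3, 4, 10, 17, 22, 25, 25, 33]

Final sorted array: [3, 4, 10, 17, 22, 25, 25, 33]

The merge sort proceeds by recursively splitting the array and merging sorted halves.
After all merges, the sorted array is [3, 4, 10, 17, 22, 25, 25, 33].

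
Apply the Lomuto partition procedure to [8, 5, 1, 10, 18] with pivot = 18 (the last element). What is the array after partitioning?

Lomuto partition with pivot = 18:

Initial array: [8, 5, 1, 10, 18]

arr[0]=8 <= 18: swap with position 0, array becomes [8, 5, 1, 10, 18]
arr[1]=5 <= 18: swap with position 1, array becomes [8, 5, 1, 10, 18]
arr[2]=1 <= 18: swap with position 2, array becomes [8, 5, 1, 10, 18]
arr[3]=10 <= 18: swap with position 3, array becomes [8, 5, 1, 10, 18]

Place pivot at position 4: [8, 5, 1, 10, 18]
Pivot position: 4

After partitioning with pivot 18, the array becomes [8, 5, 1, 10, 18]. The pivot is placed at index 4. All elements to the left of the pivot are <= 18, and all elements to the right are > 18.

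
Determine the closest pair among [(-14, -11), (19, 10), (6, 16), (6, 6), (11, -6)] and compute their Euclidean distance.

Computing all pairwise distances among 5 points:

d((-14, -11), (19, 10)) = 39.1152
d((-14, -11), (6, 16)) = 33.6006
d((-14, -11), (6, 6)) = 26.2488
d((-14, -11), (11, -6)) = 25.4951
d((19, 10), (6, 16)) = 14.3178
d((19, 10), (6, 6)) = 13.6015
d((19, 10), (11, -6)) = 17.8885
d((6, 16), (6, 6)) = 10.0 <-- minimum
d((6, 16), (11, -6)) = 22.561
d((6, 6), (11, -6)) = 13.0

Closest pair: (6, 16) and (6, 6) with distance 10.0

The closest pair is (6, 16) and (6, 6) with Euclidean distance 10.0. For 5 points, brute-force pairwise comparison is shown above. For large n, the divide-and-conquer algorithm (sort by x, recurse on halves, check the dividing strip) achieves O(n log n).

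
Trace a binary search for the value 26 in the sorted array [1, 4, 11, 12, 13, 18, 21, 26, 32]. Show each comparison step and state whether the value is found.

Binary search for 26 in [1, 4, 11, 12, 13, 18, 21, 26, 32]:

lo=0, hi=8, mid=4, arr[mid]=13 -> 13 < 26, search right half
lo=5, hi=8, mid=6, arr[mid]=21 -> 21 < 26, search right half
lo=7, hi=8, mid=7, arr[mid]=26 -> Found target at index 7!

Binary search finds 26 at index 7 after 3 comparisons. The search repeatedly halves the search space by comparing with the middle element.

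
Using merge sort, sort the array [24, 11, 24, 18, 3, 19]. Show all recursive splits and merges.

Merge sort trace:

Split: [24, 11, 24, 18, 3, 19] -> [24, 11, 24] and [18, 3, 19]
  Split: [24, 11, 24] -> [24] and [11, 24]
    Split: [11, 24] -> [11] and [24]
    Merge: [11] + [24] -> [11, 24]
  Merge: [24] + [11, 24] -> [11, 24, 24]
  Split: [18, 3, 19] -> [18] and [3, 19]
    Split: [3, 19] -> [3] and [19]
    Merge: [3] + [19] -> [3, 19]
  Merge: [18] + [3, 19] -> [3, 18, 19]
Merge: [11, 24, 24] + [3, 18, 19] -> [3, 11, 18, 19, 24, 24]

Final sorted array: [3, 11, 18, 19, 24, 24]

The merge sort proceeds by recursively splitting the array and merging sorted halves.
After all merges, the sorted array is [3, 11, 18, 19, 24, 24].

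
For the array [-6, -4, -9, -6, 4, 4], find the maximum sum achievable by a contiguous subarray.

Using Kadane's algorithm on [-6, -4, -9, -6, 4, 4]:

Scanning through the array:
Position 1 (value -4): max_ending_here = -4, max_so_far = -4
Position 2 (value -9): max_ending_here = -9, max_so_far = -4
Position 3 (value -6): max_ending_here = -6, max_so_far = -4
Position 4 (value 4): max_ending_here = 4, max_so_far = 4
Position 5 (value 4): max_ending_here = 8, max_so_far = 8

Maximum subarray: [4, 4]
Maximum sum: 8

The maximum subarray is [4, 4] with sum 8. This subarray runs from index 4 to index 5.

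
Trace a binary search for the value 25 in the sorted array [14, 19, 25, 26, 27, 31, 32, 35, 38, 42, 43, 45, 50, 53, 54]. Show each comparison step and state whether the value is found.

Binary search for 25 in [14, 19, 25, 26, 27, 31, 32, 35, 38, 42, 43, 45, 50, 53, 54]:

lo=0, hi=14, mid=7, arr[mid]=35 -> 35 > 25, search left half
lo=0, hi=6, mid=3, arr[mid]=26 -> 26 > 25, search left half
lo=0, hi=2, mid=1, arr[mid]=19 -> 19 < 25, search right half
lo=2, hi=2, mid=2, arr[mid]=25 -> Found target at index 2!

Binary search finds 25 at index 2 after 4 comparisons. The search repeatedly halves the search space by comparing with the middle element.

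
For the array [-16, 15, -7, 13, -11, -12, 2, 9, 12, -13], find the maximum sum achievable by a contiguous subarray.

Using Kadane's algorithm on [-16, 15, -7, 13, -11, -12, 2, 9, 12, -13]:

Scanning through the array:
Position 1 (value 15): max_ending_here = 15, max_so_far = 15
Position 2 (value -7): max_ending_here = 8, max_so_far = 15
Position 3 (value 13): max_ending_here = 21, max_so_far = 21
Position 4 (value -11): max_ending_here = 10, max_so_far = 21
Position 5 (value -12): max_ending_here = -2, max_so_far = 21
Position 6 (value 2): max_ending_here = 2, max_so_far = 21
Position 7 (value 9): max_ending_here = 11, max_so_far = 21
Position 8 (value 12): max_ending_here = 23, max_so_far = 23
Position 9 (value -13): max_ending_here = 10, max_so_far = 23

Maximum subarray: [2, 9, 12]
Maximum sum: 23

The maximum subarray is [2, 9, 12] with sum 23. This subarray runs from index 6 to index 8.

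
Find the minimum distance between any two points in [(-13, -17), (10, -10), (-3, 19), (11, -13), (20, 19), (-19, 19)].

Computing all pairwise distances among 6 points:

d((-13, -17), (10, -10)) = 24.0416
d((-13, -17), (-3, 19)) = 37.3631
d((-13, -17), (11, -13)) = 24.3311
d((-13, -17), (20, 19)) = 48.8365
d((-13, -17), (-19, 19)) = 36.4966
d((10, -10), (-3, 19)) = 31.7805
d((10, -10), (11, -13)) = 3.1623 <-- minimum
d((10, -10), (20, 19)) = 30.6757
d((10, -10), (-19, 19)) = 41.0122
d((-3, 19), (11, -13)) = 34.9285
d((-3, 19), (20, 19)) = 23.0
d((-3, 19), (-19, 19)) = 16.0
d((11, -13), (20, 19)) = 33.2415
d((11, -13), (-19, 19)) = 43.8634
d((20, 19), (-19, 19)) = 39.0

Closest pair: (10, -10) and (11, -13) with distance 3.1623

The closest pair is (10, -10) and (11, -13) with Euclidean distance 3.1623. For 6 points, brute-force pairwise comparison is shown above. For large n, the divide-and-conquer algorithm (sort by x, recurse on halves, check the dividing strip) achieves O(n log n).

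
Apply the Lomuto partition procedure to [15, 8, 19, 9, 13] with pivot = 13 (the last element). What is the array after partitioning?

Lomuto partition with pivot = 13:

Initial array: [15, 8, 19, 9, 13]

arr[0]=15 > 13: no swap
arr[1]=8 <= 13: swap with position 0, array becomes [8, 15, 19, 9, 13]
arr[2]=19 > 13: no swap
arr[3]=9 <= 13: swap with position 1, array becomes [8, 9, 19, 15, 13]

Place pivot at position 2: [8, 9, 13, 15, 19]
Pivot position: 2

After partitioning with pivot 13, the array becomes [8, 9, 13, 15, 19]. The pivot is placed at index 2. All elements to the left of the pivot are <= 13, and all elements to the right are > 13.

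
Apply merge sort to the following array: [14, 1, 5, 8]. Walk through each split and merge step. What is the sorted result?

Merge sort trace:

Split: [14, 1, 5, 8] -> [14, 1] and [5, 8]
  Split: [14, 1] -> [14] and [1]
  Merge: [14] + [1] -> [1, 14]
  Split: [5, 8] -> [5] and [8]
  Merge: [5] + [8] -> [5, 8]
Merge: [1, 14] + [5, 8] -> [1, 5, 8, 14]

Final sorted array: [1, 5, 8, 14]

The merge sort proceeds by recursively splitting the array and merging sorted halves.
After all merges, the sorted array is [1, 5, 8, 14].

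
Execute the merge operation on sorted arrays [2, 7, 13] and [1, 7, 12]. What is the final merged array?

Merging process:

Compare 2 vs 1: take 1 from right. Merged: [1]
Compare 2 vs 7: take 2 from left. Merged: [1, 2]
Compare 7 vs 7: take 7 from left. Merged: [1, 2, 7]
Compare 13 vs 7: take 7 from right. Merged: [1, 2, 7, 7]
Compare 13 vs 12: take 12 from right. Merged: [1, 2, 7, 7, 12]
Append remaining from left: [13]. Merged: [1, 2, 7, 7, 12, 13]

Final merged array: [1, 2, 7, 7, 12, 13]
Total comparisons: 5

The merged array is [1, 2, 7, 7, 12, 13], requiring 5 comparisons. The merge step runs in O(n) time where n is the total number of elements.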